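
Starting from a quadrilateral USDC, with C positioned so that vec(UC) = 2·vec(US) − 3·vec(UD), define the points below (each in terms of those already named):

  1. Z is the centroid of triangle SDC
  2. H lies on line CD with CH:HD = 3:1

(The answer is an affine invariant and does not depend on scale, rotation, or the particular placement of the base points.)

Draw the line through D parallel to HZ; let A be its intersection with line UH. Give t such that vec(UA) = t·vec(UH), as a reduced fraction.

t = 3/2

Set U = (0, 0), S = (1, 0), D = (0, 1), C = (2, -3); any affine frame gives the same invariant.
1. Z is the centroid of triangle SDC ⇒ Z = (1, -2/3)
2. H lies on line CD with CH:HD = 3:1 ⇒ H = (1/2, 0)
through D parallel to HZ: direction (1/2, -2/3); meets UH at A = (3/4, 0)
A = U + t·(H−U) with t = 3/2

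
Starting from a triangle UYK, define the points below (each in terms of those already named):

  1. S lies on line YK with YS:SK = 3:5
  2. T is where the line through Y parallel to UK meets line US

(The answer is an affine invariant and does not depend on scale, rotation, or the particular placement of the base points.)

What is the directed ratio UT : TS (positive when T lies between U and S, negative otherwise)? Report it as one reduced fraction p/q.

Assign U = (0, 0), Y = (1, 0), K = (0, 1) — the answer is frame-independent, so this choice is without loss of generality.
1. S lies on line YK with YS:SK = 3:5 ⇒ S = (5/8, 3/8)
2. T is where the line through Y parallel to UK meets line US ⇒ T = (1, 3/5)
T = U + t·(S−U) with t = 8/5, so UT:TS = t:(1−t) = 8/5:-3/5

UT:TS = -8/3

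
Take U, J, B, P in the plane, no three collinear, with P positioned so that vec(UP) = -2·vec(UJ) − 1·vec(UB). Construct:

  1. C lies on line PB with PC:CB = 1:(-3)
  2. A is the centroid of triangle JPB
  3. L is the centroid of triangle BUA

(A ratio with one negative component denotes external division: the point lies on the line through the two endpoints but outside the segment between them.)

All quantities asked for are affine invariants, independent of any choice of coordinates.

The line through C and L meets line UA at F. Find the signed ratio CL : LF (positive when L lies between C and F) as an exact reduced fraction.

Choose coordinates U = (0, 0), J = (1, 0), B = (0, 1), P = (-2, -1).
1. C lies on line PB with PC:CB = 1:(-3) ⇒ C = (-3, -2)
2. A is the centroid of triangle JPB ⇒ A = (-1/3, 0)
3. L is the centroid of triangle BUA ⇒ L = (-1/9, 1/3)
line CL meets UA at F = (-11/21, 0)
L = C + t·(F−C) with t = 7/6, so CL:LF = 7/6:-1/6

CL:LF = -7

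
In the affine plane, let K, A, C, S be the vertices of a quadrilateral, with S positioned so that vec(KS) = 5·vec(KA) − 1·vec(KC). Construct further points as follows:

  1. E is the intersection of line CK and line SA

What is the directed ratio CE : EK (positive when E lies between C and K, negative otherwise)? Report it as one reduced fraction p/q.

CE:EK = 3

Choose coordinates K = (0, 0), A = (1, 0), C = (0, 1), S = (5, -1).
1. E is the intersection of line CK and line SA ⇒ E = (0, 1/4)
E = C + t·(K−C) with t = 3/4, so CE:EK = t:(1−t) = 3/4:1/4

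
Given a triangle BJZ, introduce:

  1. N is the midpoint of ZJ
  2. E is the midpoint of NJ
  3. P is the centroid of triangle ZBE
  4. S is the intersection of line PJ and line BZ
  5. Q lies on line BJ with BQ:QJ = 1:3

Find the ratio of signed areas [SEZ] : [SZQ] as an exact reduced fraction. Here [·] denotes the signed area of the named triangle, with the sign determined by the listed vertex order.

[SEZ]:[SZQ] = -3

Choose coordinates B = (0, 0), J = (1, 0), Z = (0, 1).
1. N is the midpoint of ZJ ⇒ N = (1/2, 1/2)
2. E is the midpoint of NJ ⇒ E = (3/4, 1/4)
3. P is the centroid of triangle ZBE ⇒ P = (1/4, 5/12)
4. S is the intersection of line PJ and line BZ ⇒ S = (0, 5/9)
5. Q lies on line BJ with BQ:QJ = 1:3 ⇒ Q = (1/4, 0)
2·[SEZ] = 1/3, 2·[SZQ] = -1/9
[SEZ]:[SZQ] = 1/3:-1/9 = -3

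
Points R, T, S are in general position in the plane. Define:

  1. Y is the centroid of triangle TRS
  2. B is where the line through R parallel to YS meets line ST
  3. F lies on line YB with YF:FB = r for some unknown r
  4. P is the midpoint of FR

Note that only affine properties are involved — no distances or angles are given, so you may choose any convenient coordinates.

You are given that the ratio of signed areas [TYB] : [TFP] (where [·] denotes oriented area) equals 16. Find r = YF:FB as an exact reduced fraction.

r = -1/5

Work in coordinates with R = (0, 0), T = (1, 0), S = (0, 1).
1. Y is the centroid of triangle TRS ⇒ Y = (1/3, 1/3)
2. B is where the line through R parallel to YS meets line ST ⇒ B = (-1, 2)
3. With YF:FB = r, write λ = r/(r+1) so F = Y + λ·(B−Y); F is affine-linear in λ
4. P is the midpoint of FR ⇒ P is an affine combination of earlier points and hence also affine-linear in λ
Every point depending on F is an affine combination of F and λ-independent points, so each such coordinate is linear in λ; the λ² term in each signed area is a multiple of (B−Y)×(B−Y) = 0, so 2·[TYB] and 2·[TFP] are each linear in λ. Evaluating at λ=0 and λ=1:
  2·[TYB] = -2/3,   2·[TFP] = 5/6·λ + 1/6
So [TYB]:[TFP] = (-2/3) / (5/6·λ + 1/6). Setting this equal to 16:
  -2/3 = 16·(5/6·λ + 1/6)  ⇒  λ = -1/4
Then r = λ/(1−λ) = (-1/4)/(5/4) = -1/5. Check: with r = -1/5, F = (2/3, -1/12) and [TYB]:[TFP] = 16 as required.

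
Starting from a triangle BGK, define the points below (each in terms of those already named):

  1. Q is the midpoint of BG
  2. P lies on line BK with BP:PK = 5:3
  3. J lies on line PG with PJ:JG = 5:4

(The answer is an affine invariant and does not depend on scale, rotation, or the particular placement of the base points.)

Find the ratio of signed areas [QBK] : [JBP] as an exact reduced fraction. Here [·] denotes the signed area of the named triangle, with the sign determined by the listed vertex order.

[QBK]:[JBP] = 36/25

Work in coordinates with B = (0, 0), G = (1, 0), K = (0, 1).
1. Q is the midpoint of BG ⇒ Q = (1/2, 0)
2. P lies on line BK with BP:PK = 5:3 ⇒ P = (0, 5/8)
3. J lies on line PG with PJ:JG = 5:4 ⇒ J = (5/9, 5/18)
2·[QBK] = -1/2, 2·[JBP] = -25/72
[QBK]:[JBP] = -1/2:-25/72 = 36/25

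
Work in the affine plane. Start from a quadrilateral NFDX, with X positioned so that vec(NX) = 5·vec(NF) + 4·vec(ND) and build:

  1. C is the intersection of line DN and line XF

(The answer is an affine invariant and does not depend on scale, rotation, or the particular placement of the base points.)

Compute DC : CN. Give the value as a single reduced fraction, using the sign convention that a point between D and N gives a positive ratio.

DC:CN = -2

Work in coordinates with N = (0, 0), F = (1, 0), D = (0, 1), X = (5, 4).
1. C is the intersection of line DN and line XF ⇒ C = (0, -1)
C = D + t·(N−D) with t = 2, so DC:CN = t:(1−t) = 2:-1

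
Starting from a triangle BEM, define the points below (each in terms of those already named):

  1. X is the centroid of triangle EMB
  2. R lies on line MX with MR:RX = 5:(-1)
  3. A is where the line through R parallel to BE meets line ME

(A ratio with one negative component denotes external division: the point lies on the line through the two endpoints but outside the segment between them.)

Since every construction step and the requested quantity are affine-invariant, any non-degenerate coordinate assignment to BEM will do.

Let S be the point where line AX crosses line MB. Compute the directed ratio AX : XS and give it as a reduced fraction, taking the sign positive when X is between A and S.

Assign B = (0, 0), E = (1, 0), M = (0, 1) — the answer is frame-independent, so this choice is without loss of generality.
1. X is the centroid of triangle EMB ⇒ X = (1/3, 1/3)
2. R lies on line MX with MR:RX = 5:(-1) ⇒ R = (5/12, 1/6)
3. A is where the line through R parallel to BE meets line ME ⇒ A = (5/6, 1/6)
line AX meets MB at S = (0, 4/9)
X = A + t·(S−A) with t = 3/5, so AX:XS = 3/5:2/5

AX:XS = 3/2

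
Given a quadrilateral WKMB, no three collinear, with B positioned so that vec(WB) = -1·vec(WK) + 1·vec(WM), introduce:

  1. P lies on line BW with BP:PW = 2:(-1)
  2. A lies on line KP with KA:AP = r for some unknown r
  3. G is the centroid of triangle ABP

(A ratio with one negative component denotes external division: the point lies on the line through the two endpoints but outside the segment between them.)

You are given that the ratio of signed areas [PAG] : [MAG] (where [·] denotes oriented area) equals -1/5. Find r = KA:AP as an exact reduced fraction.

Work in coordinates with W = (0, 0), K = (1, 0), M = (0, 1), B = (-1, 1).
1. P lies on line BW with BP:PW = 2:(-1) ⇒ P = (1, -1)
2. With KA:AP = r, write λ = r/(r+1) so A = K + λ·(P−K); A is affine-linear in λ
3. G is the centroid of triangle ABP ⇒ G is an affine combination of earlier points and hence also affine-linear in λ
Every point depending on A is an affine combination of A and λ-independent points, so each such coordinate is linear in λ; the λ² term in each signed area is a multiple of (P−K)×(P−K) = 0, so 2·[PAG] and 2·[MAG] are each linear in λ. Evaluating at λ=0 and λ=1:
  2·[PAG] = -2/3·λ + 2/3,   2·[MAG] = -2/3
So [PAG]:[MAG] = (-2/3·λ + 2/3) / (-2/3). Setting this equal to -1/5:
  -2/3·λ + 2/3 = -1/5·(-2/3)  ⇒  λ = 4/5
Then r = λ/(1−λ) = (4/5)/(1/5) = 4. Check: with r = 4, A = (1, -4/5) and [PAG]:[MAG] = -1/5 as required.

r = 4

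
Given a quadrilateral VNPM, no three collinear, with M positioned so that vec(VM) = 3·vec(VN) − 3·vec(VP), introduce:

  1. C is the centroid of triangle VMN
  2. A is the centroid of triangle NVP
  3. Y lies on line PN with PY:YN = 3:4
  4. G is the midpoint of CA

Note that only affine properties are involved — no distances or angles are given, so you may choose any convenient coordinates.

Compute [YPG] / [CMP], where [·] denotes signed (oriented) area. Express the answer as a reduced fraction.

[YPG]:[CMP] = 9/28

Set V = (0, 0), N = (1, 0), P = (0, 1), M = (3, -3); any affine frame gives the same invariant.
1. C is the centroid of triangle VMN ⇒ C = (4/3, -1)
2. A is the centroid of triangle NVP ⇒ A = (1/3, 1/3)
3. Y lies on line PN with PY:YN = 3:4 ⇒ Y = (3/7, 4/7)
4. G is the midpoint of CA ⇒ G = (5/6, -1/3)
2·[YPG] = 3/14, 2·[CMP] = 2/3
[YPG]:[CMP] = 3/14:2/3 = 9/28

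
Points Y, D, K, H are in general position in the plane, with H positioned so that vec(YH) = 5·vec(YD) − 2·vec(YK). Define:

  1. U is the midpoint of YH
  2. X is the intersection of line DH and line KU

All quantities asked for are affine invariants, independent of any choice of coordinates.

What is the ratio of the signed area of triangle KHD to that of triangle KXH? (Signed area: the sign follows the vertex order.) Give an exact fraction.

Choose coordinates Y = (0, 0), D = (1, 0), K = (0, 1), H = (5, -2).
1. U is the midpoint of YH ⇒ U = (5/2, -1)
2. X is the intersection of line DH and line KU ⇒ X = (5/3, -1/3)
2·[KHD] = -2, 2·[KXH] = 5/3
[KHD]:[KXH] = -2:5/3 = -6/5

[KHD]:[KXH] = -6/5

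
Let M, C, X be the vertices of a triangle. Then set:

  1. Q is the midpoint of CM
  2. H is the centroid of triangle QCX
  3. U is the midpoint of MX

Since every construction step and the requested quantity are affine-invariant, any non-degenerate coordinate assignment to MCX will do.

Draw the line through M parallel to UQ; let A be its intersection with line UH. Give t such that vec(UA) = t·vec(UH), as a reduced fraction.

Assign M = (0, 0), C = (1, 0), X = (0, 1) — the answer is frame-independent, so this choice is without loss of generality.
1. Q is the midpoint of CM ⇒ Q = (1/2, 0)
2. H is the centroid of triangle QCX ⇒ H = (1/2, 1/3)
3. U is the midpoint of MX ⇒ U = (0, 1/2)
through M parallel to UQ: direction (1/2, -1/2); meets UH at A = (-3/4, 3/4)
A = U + t·(H−U) with t = -3/2

t = -3/2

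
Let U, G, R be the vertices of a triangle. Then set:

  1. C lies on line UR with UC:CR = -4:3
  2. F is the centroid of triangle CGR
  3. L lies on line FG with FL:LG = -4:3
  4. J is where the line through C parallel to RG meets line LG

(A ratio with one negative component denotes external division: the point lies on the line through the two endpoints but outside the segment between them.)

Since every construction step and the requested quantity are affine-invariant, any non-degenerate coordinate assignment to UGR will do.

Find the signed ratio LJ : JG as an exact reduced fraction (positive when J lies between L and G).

Choose coordinates U = (0, 0), G = (1, 0), R = (0, 1).
1. C lies on line UR with UC:CR = -4:3 ⇒ C = (0, 4)
2. F is the centroid of triangle CGR ⇒ F = (1/3, 5/3)
3. L lies on line FG with FL:LG = -4:3 ⇒ L = (3, -5)
4. J is where the line through C parallel to RG meets line LG ⇒ J = (-1, 5)
J = L + t·(G−L) with t = 2, so LJ:JG = t:(1−t) = 2:-1

LJ:JG = -2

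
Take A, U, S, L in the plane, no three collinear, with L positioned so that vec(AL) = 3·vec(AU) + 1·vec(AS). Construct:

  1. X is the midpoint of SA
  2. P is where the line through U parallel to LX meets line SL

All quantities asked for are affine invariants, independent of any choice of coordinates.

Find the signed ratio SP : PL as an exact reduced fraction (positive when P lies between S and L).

SP:PL = -7/4

Work in coordinates with A = (0, 0), U = (1, 0), S = (0, 1), L = (3, 1).
1. X is the midpoint of SA ⇒ X = (0, 1/2)
2. P is where the line through U parallel to LX meets line SL ⇒ P = (7, 1)
P = S + t·(L−S) with t = 7/3, so SP:PL = t:(1−t) = 7/3:-4/3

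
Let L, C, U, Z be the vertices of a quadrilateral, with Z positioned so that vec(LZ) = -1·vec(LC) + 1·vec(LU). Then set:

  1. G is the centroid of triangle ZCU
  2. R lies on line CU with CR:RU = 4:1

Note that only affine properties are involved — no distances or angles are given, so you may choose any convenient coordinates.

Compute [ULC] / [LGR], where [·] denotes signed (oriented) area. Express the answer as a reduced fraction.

[ULC]:[LGR] = -15/2

Set L = (0, 0), C = (1, 0), U = (0, 1), Z = (-1, 1); any affine frame gives the same invariant.
1. G is the centroid of triangle ZCU ⇒ G = (0, 2/3)
2. R lies on line CU with CR:RU = 4:1 ⇒ R = (1/5, 4/5)
2·[ULC] = 1, 2·[LGR] = -2/15
[ULC]:[LGR] = 1:-2/15 = -15/2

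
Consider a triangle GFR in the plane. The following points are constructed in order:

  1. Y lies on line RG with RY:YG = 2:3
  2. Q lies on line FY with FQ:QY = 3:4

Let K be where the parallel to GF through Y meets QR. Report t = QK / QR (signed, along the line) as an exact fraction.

t = 6/13

Work in coordinates with G = (0, 0), F = (1, 0), R = (0, 1).
1. Y lies on line RG with RY:YG = 2:3 ⇒ Y = (0, 3/5)
2. Q lies on line FY with FQ:QY = 3:4 ⇒ Q = (4/7, 9/35)
through Y parallel to GF: direction (1, 0); meets QR at K = (4/13, 3/5)
K = Q + t·(R−Q) with t = 6/13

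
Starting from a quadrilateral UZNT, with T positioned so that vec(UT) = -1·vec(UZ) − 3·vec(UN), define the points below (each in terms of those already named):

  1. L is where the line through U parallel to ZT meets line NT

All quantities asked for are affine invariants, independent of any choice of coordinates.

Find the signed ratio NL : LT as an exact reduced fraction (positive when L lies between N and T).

NL:LT = 2/3

Choose coordinates U = (0, 0), Z = (1, 0), N = (0, 1), T = (-1, -3).
1. L is where the line through U parallel to ZT meets line NT ⇒ L = (-2/5, -3/5)
L = N + t·(T−N) with t = 2/5, so NL:LT = t:(1−t) = 2/5:3/5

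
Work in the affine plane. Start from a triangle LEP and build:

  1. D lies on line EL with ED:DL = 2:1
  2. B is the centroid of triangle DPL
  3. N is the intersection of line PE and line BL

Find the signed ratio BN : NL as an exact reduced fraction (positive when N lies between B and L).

Work in coordinates with L = (0, 0), E = (1, 0), P = (0, 1).
1. D lies on line EL with ED:DL = 2:1 ⇒ D = (1/3, 0)
2. B is the centroid of triangle DPL ⇒ B = (1/9, 1/3)
3. N is the intersection of line PE and line BL ⇒ N = (1/4, 3/4)
N = B + t·(L−B) with t = -5/4, so BN:NL = t:(1−t) = -5/4:9/4

BN:NL = -5/9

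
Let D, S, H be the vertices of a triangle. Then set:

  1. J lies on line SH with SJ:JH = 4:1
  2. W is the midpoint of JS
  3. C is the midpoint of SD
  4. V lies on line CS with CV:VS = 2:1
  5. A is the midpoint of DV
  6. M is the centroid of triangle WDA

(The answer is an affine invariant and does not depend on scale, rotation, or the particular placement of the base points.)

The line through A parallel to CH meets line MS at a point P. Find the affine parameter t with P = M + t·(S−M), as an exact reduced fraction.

t = 2/107

Assign D = (0, 0), S = (1, 0), H = (0, 1) — the answer is frame-independent, so this choice is without loss of generality.
1. J lies on line SH with SJ:JH = 4:1 ⇒ J = (1/5, 4/5)
2. W is the midpoint of JS ⇒ W = (3/5, 2/5)
3. C is the midpoint of SD ⇒ C = (1/2, 0)
4. V lies on line CS with CV:VS = 2:1 ⇒ V = (5/6, 0)
5. A is the midpoint of DV ⇒ A = (5/12, 0)
6. M is the centroid of triangle WDA ⇒ M = (61/180, 2/15)
through A parallel to CH: direction (-1/2, 1); meets MS at P = (451/1284, 14/107)
P = M + t·(S−M) with t = 2/107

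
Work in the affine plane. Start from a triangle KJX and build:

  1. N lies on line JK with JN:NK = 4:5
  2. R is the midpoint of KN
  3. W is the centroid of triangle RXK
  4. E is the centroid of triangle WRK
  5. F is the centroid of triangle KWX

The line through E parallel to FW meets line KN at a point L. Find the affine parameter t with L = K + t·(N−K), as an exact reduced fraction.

Work in coordinates with K = (0, 0), J = (1, 0), X = (0, 1).
1. N lies on line JK with JN:NK = 4:5 ⇒ N = (5/9, 0)
2. R is the midpoint of KN ⇒ R = (5/18, 0)
3. W is the centroid of triangle RXK ⇒ W = (5/54, 1/3)
4. E is the centroid of triangle WRK ⇒ E = (10/81, 1/9)
5. F is the centroid of triangle KWX ⇒ F = (5/162, 4/9)
through E parallel to FW: direction (5/81, -1/9); meets KN at L = (5/27, 0)
L = K + t·(N−K) with t = 1/3

t = 1/3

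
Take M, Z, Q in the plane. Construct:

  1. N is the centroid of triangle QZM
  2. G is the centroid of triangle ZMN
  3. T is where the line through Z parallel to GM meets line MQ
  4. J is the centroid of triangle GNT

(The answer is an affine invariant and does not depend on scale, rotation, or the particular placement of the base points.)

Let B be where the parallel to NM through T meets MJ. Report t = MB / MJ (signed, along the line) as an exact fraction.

Set M = (0, 0), Z = (1, 0), Q = (0, 1); any affine frame gives the same invariant.
1. N is the centroid of triangle QZM ⇒ N = (1/3, 1/3)
2. G is the centroid of triangle ZMN ⇒ G = (4/9, 1/9)
3. T is where the line through Z parallel to GM meets line MQ ⇒ T = (0, -1/4)
4. J is the centroid of triangle GNT ⇒ J = (7/27, 7/108)
through T parallel to NM: direction (-1/3, -1/3); meets MJ at B = (1/3, 1/12)
B = M + t·(J−M) with t = 9/7

t = 9/7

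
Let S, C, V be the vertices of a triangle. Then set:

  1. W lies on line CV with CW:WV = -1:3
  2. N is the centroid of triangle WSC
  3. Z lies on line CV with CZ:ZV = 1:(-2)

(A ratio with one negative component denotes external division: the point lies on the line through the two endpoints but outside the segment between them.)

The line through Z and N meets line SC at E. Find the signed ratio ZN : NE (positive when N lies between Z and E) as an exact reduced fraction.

ZN:NE = 5

Choose coordinates S = (0, 0), C = (1, 0), V = (0, 1).
1. W lies on line CV with CW:WV = -1:3 ⇒ W = (3/2, -1/2)
2. N is the centroid of triangle WSC ⇒ N = (5/6, -1/6)
3. Z lies on line CV with CZ:ZV = 1:(-2) ⇒ Z = (2, -1)
line ZN meets SC at E = (3/5, 0)
N = Z + t·(E−Z) with t = 5/6, so ZN:NE = 5/6:1/6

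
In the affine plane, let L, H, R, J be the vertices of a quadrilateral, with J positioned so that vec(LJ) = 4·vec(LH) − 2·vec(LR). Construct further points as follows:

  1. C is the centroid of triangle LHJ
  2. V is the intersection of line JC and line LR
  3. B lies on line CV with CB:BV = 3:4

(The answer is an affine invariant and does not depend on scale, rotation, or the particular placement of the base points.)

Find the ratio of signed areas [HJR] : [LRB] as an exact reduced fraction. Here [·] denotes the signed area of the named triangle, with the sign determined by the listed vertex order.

[HJR]:[LRB] = -21/20

Work in coordinates with L = (0, 0), H = (1, 0), R = (0, 1), J = (4, -2).
1. C is the centroid of triangle LHJ ⇒ C = (5/3, -2/3)
2. V is the intersection of line JC and line LR ⇒ V = (0, 2/7)
3. B lies on line CV with CB:BV = 3:4 ⇒ B = (20/21, -38/147)
2·[HJR] = 1, 2·[LRB] = -20/21
[HJR]:[LRB] = 1:-20/21 = -21/20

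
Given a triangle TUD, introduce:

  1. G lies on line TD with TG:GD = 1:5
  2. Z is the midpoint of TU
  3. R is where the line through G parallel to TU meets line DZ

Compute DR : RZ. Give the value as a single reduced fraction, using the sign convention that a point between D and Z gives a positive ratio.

DR:RZ = 5

Work in coordinates with T = (0, 0), U = (1, 0), D = (0, 1).
1. G lies on line TD with TG:GD = 1:5 ⇒ G = (0, 1/6)
2. Z is the midpoint of TU ⇒ Z = (1/2, 0)
3. R is where the line through G parallel to TU meets line DZ ⇒ R = (5/12, 1/6)
R = D + t·(Z−D) with t = 5/6, so DR:RZ = t:(1−t) = 5/6:1/6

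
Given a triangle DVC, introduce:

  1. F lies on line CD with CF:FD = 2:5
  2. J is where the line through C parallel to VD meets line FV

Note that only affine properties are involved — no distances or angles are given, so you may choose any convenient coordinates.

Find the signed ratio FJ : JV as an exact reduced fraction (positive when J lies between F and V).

FJ:JV = -2/7

Work in coordinates with D = (0, 0), V = (1, 0), C = (0, 1).
1. F lies on line CD with CF:FD = 2:5 ⇒ F = (0, 5/7)
2. J is where the line through C parallel to VD meets line FV ⇒ J = (-2/5, 1)
J = F + t·(V−F) with t = -2/5, so FJ:JV = t:(1−t) = -2/5:7/5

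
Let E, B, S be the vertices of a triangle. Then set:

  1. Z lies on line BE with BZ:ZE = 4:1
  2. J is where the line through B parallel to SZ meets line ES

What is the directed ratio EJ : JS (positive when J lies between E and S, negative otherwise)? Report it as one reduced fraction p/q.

Set E = (0, 0), B = (1, 0), S = (0, 1); any affine frame gives the same invariant.
1. Z lies on line BE with BZ:ZE = 4:1 ⇒ Z = (1/5, 0)
2. J is where the line through B parallel to SZ meets line ES ⇒ J = (0, 5)
J = E + t·(S−E) with t = 5, so EJ:JS = t:(1−t) = 5:-4

EJ:JS = -5/4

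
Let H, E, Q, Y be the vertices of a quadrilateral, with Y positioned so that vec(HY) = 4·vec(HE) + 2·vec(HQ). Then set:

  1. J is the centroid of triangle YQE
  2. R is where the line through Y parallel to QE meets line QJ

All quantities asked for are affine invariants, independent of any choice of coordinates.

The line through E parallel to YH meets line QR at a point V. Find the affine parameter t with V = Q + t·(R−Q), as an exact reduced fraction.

t = 3/5

Assign H = (0, 0), E = (1, 0), Q = (0, 1), Y = (4, 2) — the answer is frame-independent, so this choice is without loss of generality.
1. J is the centroid of triangle YQE ⇒ J = (5/3, 1)
2. R is where the line through Y parallel to QE meets line QJ ⇒ R = (5, 1)
through E parallel to YH: direction (-4, -2); meets QR at V = (3, 1)
V = Q + t·(R−Q) with t = 3/5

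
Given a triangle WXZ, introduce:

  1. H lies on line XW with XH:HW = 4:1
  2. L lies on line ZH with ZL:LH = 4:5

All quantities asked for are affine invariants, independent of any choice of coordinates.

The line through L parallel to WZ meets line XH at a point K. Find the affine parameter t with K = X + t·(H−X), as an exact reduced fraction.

t = 41/36

Choose coordinates W = (0, 0), X = (1, 0), Z = (0, 1).
1. H lies on line XW with XH:HW = 4:1 ⇒ H = (1/5, 0)
2. L lies on line ZH with ZL:LH = 4:5 ⇒ L = (4/45, 5/9)
through L parallel to WZ: direction (0, 1); meets XH at K = (4/45, 0)
K = X + t·(H−X) with t = 41/36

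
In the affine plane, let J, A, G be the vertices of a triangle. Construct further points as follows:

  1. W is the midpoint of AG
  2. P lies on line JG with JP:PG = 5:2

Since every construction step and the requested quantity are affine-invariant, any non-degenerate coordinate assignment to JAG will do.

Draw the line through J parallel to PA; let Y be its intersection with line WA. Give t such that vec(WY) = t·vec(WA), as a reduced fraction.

Choose coordinates J = (0, 0), A = (1, 0), G = (0, 1).
1. W is the midpoint of AG ⇒ W = (1/2, 1/2)
2. P lies on line JG with JP:PG = 5:2 ⇒ P = (0, 5/7)
through J parallel to PA: direction (1, -5/7); meets WA at Y = (7/2, -5/2)
Y = W + t·(A−W) with t = 6

t = 6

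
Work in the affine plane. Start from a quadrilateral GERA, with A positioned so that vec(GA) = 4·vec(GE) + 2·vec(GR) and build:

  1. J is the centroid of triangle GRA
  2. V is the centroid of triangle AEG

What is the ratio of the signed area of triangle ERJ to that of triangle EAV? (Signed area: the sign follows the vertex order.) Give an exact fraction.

Set G = (0, 0), E = (1, 0), R = (0, 1), A = (4, 2); any affine frame gives the same invariant.
1. J is the centroid of triangle GRA ⇒ J = (4/3, 1)
2. V is the centroid of triangle AEG ⇒ V = (5/3, 2/3)
2·[ERJ] = -4/3, 2·[EAV] = 2/3
[ERJ]:[EAV] = -4/3:2/3 = -2

[ERJ]:[EAV] = -2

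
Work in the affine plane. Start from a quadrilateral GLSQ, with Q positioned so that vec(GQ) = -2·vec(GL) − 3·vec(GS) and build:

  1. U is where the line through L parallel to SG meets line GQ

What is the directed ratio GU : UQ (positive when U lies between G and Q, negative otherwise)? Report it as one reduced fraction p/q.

Assign G = (0, 0), L = (1, 0), S = (0, 1), Q = (-2, -3) — the answer is frame-independent, so this choice is without loss of generality.
1. U is where the line through L parallel to SG meets line GQ ⇒ U = (1, 3/2)
U = G + t·(Q−G) with t = -1/2, so GU:UQ = t:(1−t) = -1/2:3/2

GU:UQ = -1/3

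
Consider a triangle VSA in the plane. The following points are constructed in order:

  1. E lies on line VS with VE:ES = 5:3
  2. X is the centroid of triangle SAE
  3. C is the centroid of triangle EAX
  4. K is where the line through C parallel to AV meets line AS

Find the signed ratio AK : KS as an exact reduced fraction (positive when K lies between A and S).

AK:KS = 7/11

Choose coordinates V = (0, 0), S = (1, 0), A = (0, 1).
1. E lies on line VS with VE:ES = 5:3 ⇒ E = (5/8, 0)
2. X is the centroid of triangle SAE ⇒ X = (13/24, 1/3)
3. C is the centroid of triangle EAX ⇒ C = (7/18, 4/9)
4. K is where the line through C parallel to AV meets line AS ⇒ K = (7/18, 11/18)
K = A + t·(S−A) with t = 7/18, so AK:KS = t:(1−t) = 7/18:11/18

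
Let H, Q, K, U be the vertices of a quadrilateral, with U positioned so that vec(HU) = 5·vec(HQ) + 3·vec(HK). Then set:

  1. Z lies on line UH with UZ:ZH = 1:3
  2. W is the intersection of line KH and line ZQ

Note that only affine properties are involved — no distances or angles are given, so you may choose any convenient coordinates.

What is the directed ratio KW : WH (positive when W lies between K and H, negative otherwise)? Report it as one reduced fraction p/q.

Assign H = (0, 0), Q = (1, 0), K = (0, 1), U = (5, 3) — the answer is frame-independent, so this choice is without loss of generality.
1. Z lies on line UH with UZ:ZH = 1:3 ⇒ Z = (15/4, 9/4)
2. W is the intersection of line KH and line ZQ ⇒ W = (0, -9/11)
W = K + t·(H−K) with t = 20/11, so KW:WH = t:(1−t) = 20/11:-9/11

KW:WH = -20/9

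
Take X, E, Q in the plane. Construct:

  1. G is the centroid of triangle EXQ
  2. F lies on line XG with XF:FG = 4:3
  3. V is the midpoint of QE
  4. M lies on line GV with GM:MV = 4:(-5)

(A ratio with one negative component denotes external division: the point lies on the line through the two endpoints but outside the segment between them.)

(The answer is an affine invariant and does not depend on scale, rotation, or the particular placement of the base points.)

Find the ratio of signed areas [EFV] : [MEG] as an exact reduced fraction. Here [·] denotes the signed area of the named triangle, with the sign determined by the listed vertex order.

Work in coordinates with X = (0, 0), E = (1, 0), Q = (0, 1).
1. G is the centroid of triangle EXQ ⇒ G = (1/3, 1/3)
2. F lies on line XG with XF:FG = 4:3 ⇒ F = (4/21, 4/21)
3. V is the midpoint of QE ⇒ V = (1/2, 1/2)
4. M lies on line GV with GM:MV = 4:(-5) ⇒ M = (-1/3, -1/3)
2·[EFV] = -13/42, 2·[MEG] = 2/3
[EFV]:[MEG] = -13/42:2/3 = -13/28

[EFV]:[MEG] = -13/28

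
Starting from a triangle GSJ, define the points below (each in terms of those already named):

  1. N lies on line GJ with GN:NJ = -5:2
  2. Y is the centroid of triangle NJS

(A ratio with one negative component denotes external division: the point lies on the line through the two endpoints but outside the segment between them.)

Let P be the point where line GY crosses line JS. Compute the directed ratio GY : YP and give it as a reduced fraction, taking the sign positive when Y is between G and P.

GY:YP = -11/2

Choose coordinates G = (0, 0), S = (1, 0), J = (0, 1).
1. N lies on line GJ with GN:NJ = -5:2 ⇒ N = (0, 5/3)
2. Y is the centroid of triangle NJS ⇒ Y = (1/3, 8/9)
line GY meets JS at P = (3/11, 8/11)
Y = G + t·(P−G) with t = 11/9, so GY:YP = 11/9:-2/9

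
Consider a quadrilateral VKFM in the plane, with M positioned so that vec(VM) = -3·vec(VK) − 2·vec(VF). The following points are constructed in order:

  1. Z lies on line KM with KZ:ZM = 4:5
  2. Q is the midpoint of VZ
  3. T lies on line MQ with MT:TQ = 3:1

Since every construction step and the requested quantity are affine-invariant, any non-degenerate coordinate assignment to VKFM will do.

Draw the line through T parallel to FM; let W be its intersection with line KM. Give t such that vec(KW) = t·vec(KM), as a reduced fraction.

t = 29/48

Choose coordinates V = (0, 0), K = (1, 0), F = (0, 1), M = (-3, -2).
1. Z lies on line KM with KZ:ZM = 4:5 ⇒ Z = (-7/9, -8/9)
2. Q is the midpoint of VZ ⇒ Q = (-7/18, -4/9)
3. T lies on line MQ with MT:TQ = 3:1 ⇒ T = (-25/24, -5/6)
through T parallel to FM: direction (-3, -3); meets KM at W = (-17/12, -29/24)
W = K + t·(M−K) with t = 29/48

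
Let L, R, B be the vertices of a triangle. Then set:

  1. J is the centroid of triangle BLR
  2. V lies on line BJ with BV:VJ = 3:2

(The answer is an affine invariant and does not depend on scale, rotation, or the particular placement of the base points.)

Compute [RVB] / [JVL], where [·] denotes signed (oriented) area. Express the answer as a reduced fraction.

[RVB]:[JVL] = -3/2

Assign L = (0, 0), R = (1, 0), B = (0, 1) — the answer is frame-independent, so this choice is without loss of generality.
1. J is the centroid of triangle BLR ⇒ J = (1/3, 1/3)
2. V lies on line BJ with BV:VJ = 3:2 ⇒ V = (1/5, 3/5)
2·[RVB] = -1/5, 2·[JVL] = 2/15
[RVB]:[JVL] = -1/5:2/15 = -3/2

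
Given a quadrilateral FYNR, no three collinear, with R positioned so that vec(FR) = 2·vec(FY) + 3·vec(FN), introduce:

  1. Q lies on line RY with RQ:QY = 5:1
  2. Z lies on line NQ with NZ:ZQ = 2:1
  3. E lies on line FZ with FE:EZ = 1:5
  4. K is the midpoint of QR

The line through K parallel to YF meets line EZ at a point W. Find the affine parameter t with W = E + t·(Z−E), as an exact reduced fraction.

Set F = (0, 0), Y = (1, 0), N = (0, 1), R = (2, 3); any affine frame gives the same invariant.
1. Q lies on line RY with RQ:QY = 5:1 ⇒ Q = (7/6, 1/2)
2. Z lies on line NQ with NZ:ZQ = 2:1 ⇒ Z = (7/9, 2/3)
3. E lies on line FZ with FE:EZ = 1:5 ⇒ E = (7/54, 1/9)
4. K is the midpoint of QR ⇒ K = (19/12, 7/4)
through K parallel to YF: direction (-1, 0); meets EZ at W = (49/24, 7/4)
W = E + t·(Z−E) with t = 59/20

t = 59/20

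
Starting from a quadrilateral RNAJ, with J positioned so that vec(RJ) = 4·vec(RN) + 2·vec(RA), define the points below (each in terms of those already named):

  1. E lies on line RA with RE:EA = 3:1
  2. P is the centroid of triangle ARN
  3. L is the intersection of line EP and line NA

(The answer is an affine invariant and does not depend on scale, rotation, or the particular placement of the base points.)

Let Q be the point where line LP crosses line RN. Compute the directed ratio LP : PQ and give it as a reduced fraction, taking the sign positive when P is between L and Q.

LP:PQ = 5

Choose coordinates R = (0, 0), N = (1, 0), A = (0, 1), J = (4, 2).
1. E lies on line RA with RE:EA = 3:1 ⇒ E = (0, 3/4)
2. P is the centroid of triangle ARN ⇒ P = (1/3, 1/3)
3. L is the intersection of line EP and line NA ⇒ L = (-1, 2)
line LP meets RN at Q = (3/5, 0)
P = L + t·(Q−L) with t = 5/6, so LP:PQ = 5/6:1/6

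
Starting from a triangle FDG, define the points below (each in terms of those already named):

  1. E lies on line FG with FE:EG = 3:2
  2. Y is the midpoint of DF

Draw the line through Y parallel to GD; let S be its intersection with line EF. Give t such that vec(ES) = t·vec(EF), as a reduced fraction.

Choose coordinates F = (0, 0), D = (1, 0), G = (0, 1).
1. E lies on line FG with FE:EG = 3:2 ⇒ E = (0, 3/5)
2. Y is the midpoint of DF ⇒ Y = (1/2, 0)
through Y parallel to GD: direction (1, -1); meets EF at S = (0, 1/2)
S = E + t·(F−E) with t = 1/6

t = 1/6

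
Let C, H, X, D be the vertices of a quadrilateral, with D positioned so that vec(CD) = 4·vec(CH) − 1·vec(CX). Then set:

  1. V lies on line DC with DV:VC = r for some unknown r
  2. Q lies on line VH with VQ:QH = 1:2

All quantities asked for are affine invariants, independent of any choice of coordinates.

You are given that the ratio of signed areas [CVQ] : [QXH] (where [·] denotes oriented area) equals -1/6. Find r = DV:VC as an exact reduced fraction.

r = 5

Set C = (0, 0), H = (1, 0), X = (0, 1), D = (4, -1); any affine frame gives the same invariant.
1. With DV:VC = r, write λ = r/(r+1) so V = D + λ·(C−D); V is affine-linear in λ
2. Q lies on line VH with VQ:QH = 1:2 ⇒ Q is an affine combination of earlier points and hence also affine-linear in λ
Every point depending on V is an affine combination of V and λ-independent points, so each such coordinate is linear in λ; the λ² term in each signed area is a multiple of (C−D)×(C−D) = 0, so 2·[CVQ] and 2·[QXH] are each linear in λ. Evaluating at λ=0 and λ=1:
  2·[CVQ] = -1/3·λ + 1/3,   2·[QXH] = -2·λ + 4/3
So [CVQ]:[QXH] = (-1/3·λ + 1/3) / (-2·λ + 4/3). Setting this equal to -1/6:
  -1/3·λ + 1/3 = -1/6·(-2·λ + 4/3)  ⇒  λ = 5/6
Then r = λ/(1−λ) = (5/6)/(1/6) = 5. Check: with r = 5, V = (2/3, -1/6) and [CVQ]:[QXH] = -1/6 as required.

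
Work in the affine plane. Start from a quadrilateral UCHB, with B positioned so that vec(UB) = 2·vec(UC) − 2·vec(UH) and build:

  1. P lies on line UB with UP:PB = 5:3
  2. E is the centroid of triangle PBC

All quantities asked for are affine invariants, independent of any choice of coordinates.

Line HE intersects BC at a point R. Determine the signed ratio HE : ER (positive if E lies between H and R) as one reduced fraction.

Assign U = (0, 0), C = (1, 0), H = (0, 1), B = (2, -2) — the answer is frame-independent, so this choice is without loss of generality.
1. P lies on line UB with UP:PB = 5:3 ⇒ P = (5/4, -5/4)
2. E is the centroid of triangle PBC ⇒ E = (17/12, -13/12)
line HE meets BC at R = (17/9, -16/9)
E = H + t·(R−H) with t = 3/4, so HE:ER = 3/4:1/4

HE:ER = 3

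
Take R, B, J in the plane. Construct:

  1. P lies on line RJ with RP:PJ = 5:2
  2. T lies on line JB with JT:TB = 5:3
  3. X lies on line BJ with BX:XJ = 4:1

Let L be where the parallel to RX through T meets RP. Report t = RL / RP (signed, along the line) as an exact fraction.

Work in coordinates with R = (0, 0), B = (1, 0), J = (0, 1).
1. P lies on line RJ with RP:PJ = 5:2 ⇒ P = (0, 5/7)
2. T lies on line JB with JT:TB = 5:3 ⇒ T = (5/8, 3/8)
3. X lies on line BJ with BX:XJ = 4:1 ⇒ X = (1/5, 4/5)
through T parallel to RX: direction (1/5, 4/5); meets RP at L = (0, -17/8)
L = R + t·(P−R) with t = -119/40

t = -119/40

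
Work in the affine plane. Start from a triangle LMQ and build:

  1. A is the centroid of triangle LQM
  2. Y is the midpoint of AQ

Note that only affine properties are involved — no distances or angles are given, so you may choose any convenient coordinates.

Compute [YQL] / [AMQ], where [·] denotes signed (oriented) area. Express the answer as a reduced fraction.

Work in coordinates with L = (0, 0), M = (1, 0), Q = (0, 1).
1. A is the centroid of triangle LQM ⇒ A = (1/3, 1/3)
2. Y is the midpoint of AQ ⇒ Y = (1/6, 2/3)
2·[YQL] = 1/6, 2·[AMQ] = 1/3
[YQL]:[AMQ] = 1/6:1/3 = 1/2

[YQL]:[AMQ] = 1/2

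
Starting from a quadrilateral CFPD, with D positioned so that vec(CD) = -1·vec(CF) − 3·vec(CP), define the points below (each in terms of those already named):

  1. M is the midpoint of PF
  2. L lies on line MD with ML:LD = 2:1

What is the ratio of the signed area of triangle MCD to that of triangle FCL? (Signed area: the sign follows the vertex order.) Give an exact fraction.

Choose coordinates C = (0, 0), F = (1, 0), P = (0, 1), D = (-1, -3).
1. M is the midpoint of PF ⇒ M = (1/2, 1/2)
2. L lies on line MD with ML:LD = 2:1 ⇒ L = (-1/2, -11/6)
2·[MCD] = 1, 2·[FCL] = 11/6
[MCD]:[FCL] = 1:11/6 = 6/11

[MCD]:[FCL] = 6/11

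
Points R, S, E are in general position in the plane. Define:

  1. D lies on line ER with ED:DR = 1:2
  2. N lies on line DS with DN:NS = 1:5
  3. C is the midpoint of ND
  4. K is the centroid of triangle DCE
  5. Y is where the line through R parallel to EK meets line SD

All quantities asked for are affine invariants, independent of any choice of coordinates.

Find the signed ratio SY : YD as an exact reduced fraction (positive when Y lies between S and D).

Assign R = (0, 0), S = (1, 0), E = (0, 1) — the answer is frame-independent, so this choice is without loss of generality.
1. D lies on line ER with ED:DR = 1:2 ⇒ D = (0, 2/3)
2. N lies on line DS with DN:NS = 1:5 ⇒ N = (1/6, 5/9)
3. C is the midpoint of ND ⇒ C = (1/12, 11/18)
4. K is the centroid of triangle DCE ⇒ K = (1/36, 41/54)
5. Y is where the line through R parallel to EK meets line SD ⇒ Y = (-1/12, 13/18)
Y = S + t·(D−S) with t = 13/12, so SY:YD = t:(1−t) = 13/12:-1/12

SY:YD = -13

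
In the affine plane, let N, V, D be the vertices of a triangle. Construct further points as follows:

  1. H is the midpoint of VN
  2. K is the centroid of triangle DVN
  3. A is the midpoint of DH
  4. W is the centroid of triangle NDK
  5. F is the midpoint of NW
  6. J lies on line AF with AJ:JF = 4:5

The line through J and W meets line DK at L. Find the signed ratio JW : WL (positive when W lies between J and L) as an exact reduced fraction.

JW:WL = -1/9

Assign N = (0, 0), V = (1, 0), D = (0, 1) — the answer is frame-independent, so this choice is without loss of generality.
1. H is the midpoint of VN ⇒ H = (1/2, 0)
2. K is the centroid of triangle DVN ⇒ K = (1/3, 1/3)
3. A is the midpoint of DH ⇒ A = (1/4, 1/2)
4. W is the centroid of triangle NDK ⇒ W = (1/9, 4/9)
5. F is the midpoint of NW ⇒ F = (1/18, 2/9)
6. J lies on line AF with AJ:JF = 4:5 ⇒ J = (53/324, 61/162)
line JW meets DK at L = (7/12, -1/6)
W = J + t·(L−J) with t = -1/8, so JW:WL = -1/8:9/8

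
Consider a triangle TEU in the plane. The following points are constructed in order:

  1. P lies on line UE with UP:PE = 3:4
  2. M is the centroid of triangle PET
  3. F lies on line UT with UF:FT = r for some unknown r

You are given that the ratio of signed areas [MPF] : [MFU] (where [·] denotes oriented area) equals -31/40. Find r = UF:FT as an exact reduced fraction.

Assign T = (0, 0), E = (1, 0), U = (0, 1) — the answer is frame-independent, so this choice is without loss of generality.
1. P lies on line UE with UP:PE = 3:4 ⇒ P = (3/7, 4/7)
2. M is the centroid of triangle PET ⇒ M = (10/21, 4/21)
3. With UF:FT = r, write λ = r/(r+1) so F = U + λ·(T−U); F is affine-linear in λ
Every point depending on F is an affine combination of F and λ-independent points, so each such coordinate is linear in λ; the λ² term in each signed area is a multiple of (T−U)×(T−U) = 0, so 2·[MPF] and 2·[MFU] are each linear in λ. Evaluating at λ=0 and λ=1:
  2·[MPF] = 1/21·λ + 1/7,   2·[MFU] = -10/21·λ
So [MPF]:[MFU] = (1/21·λ + 1/7) / (-10/21·λ). Setting this equal to -31/40:
  1/21·λ + 1/7 = -31/40·(-10/21·λ)  ⇒  λ = 4/9
Then r = λ/(1−λ) = (4/9)/(5/9) = 4/5. Check: with r = 4/5, F = (0, 5/9) and [MPF]:[MFU] = -31/40 as required.

r = 4/5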